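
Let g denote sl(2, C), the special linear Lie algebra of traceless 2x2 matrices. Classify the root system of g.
type A_1

This is sl(2), which has dimension 2^2 - 1 = 3 and rank 2 - 1 = 1 (a Cartan subalgebra is the diagonal traceless matrices). In the classification of classical Lie algebras, the special linear algebra sl(n+1) has type A_n; here n = 1, so the Dynkin diagram is a chain of 1 nodes with single edges (A_1). Hence the type is A_1.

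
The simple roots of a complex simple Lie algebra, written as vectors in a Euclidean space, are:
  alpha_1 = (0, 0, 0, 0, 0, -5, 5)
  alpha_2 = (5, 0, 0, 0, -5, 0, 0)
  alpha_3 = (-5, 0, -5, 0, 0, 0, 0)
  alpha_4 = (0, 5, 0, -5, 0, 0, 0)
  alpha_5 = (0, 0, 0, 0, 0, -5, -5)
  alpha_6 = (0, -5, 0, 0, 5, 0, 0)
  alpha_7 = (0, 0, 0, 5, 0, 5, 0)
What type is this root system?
Compute the Cartan integers a_ij = 2(alpha_i, alpha_j)/(alpha_j, alpha_j); the resulting 7x7 Cartan matrix is
[[2, 0, 0, 0, 0, 0, -1], [0, 2, -1, 0, 0, -1, 0], [0, -1, 2, 0, 0, 0, 0], [0, 0, 0, 2, 0, -1, -1], [0, 0, 0, 0, 2, 0, -1], [0, -1, 0, -1, 0, 2, 0], [-1, 0, 0, -1, -1, 0, 2]].
All simple roots have the same length, so the diagram is simply laced. The associated Dynkin diagram is a chain of 5 nodes with a fork of two nodes at one end (D_7), so the type is D_7 (the algebra so(14)).

D_7 (so(14))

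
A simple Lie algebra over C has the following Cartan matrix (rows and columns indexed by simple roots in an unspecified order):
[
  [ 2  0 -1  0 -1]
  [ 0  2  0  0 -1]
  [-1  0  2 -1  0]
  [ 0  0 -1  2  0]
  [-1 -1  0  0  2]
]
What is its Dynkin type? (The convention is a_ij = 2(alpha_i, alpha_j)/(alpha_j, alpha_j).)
A_5 (sl(6))

The matrix has rank 5 with 2's on the diagonal. Reading the off-diagonal entries as Dynkin edges (a single edge where a_ij = a_ji = -1; a double or triple edge where a_ij * a_ji = 2 or 3), the diagram is a chain of 5 nodes with single edges (A_5). One simple-root ordering that puts it in standard form is (alpha_4, alpha_3, alpha_1, alpha_5, alpha_2). So the algebra is type A_5, i.e. sl(6).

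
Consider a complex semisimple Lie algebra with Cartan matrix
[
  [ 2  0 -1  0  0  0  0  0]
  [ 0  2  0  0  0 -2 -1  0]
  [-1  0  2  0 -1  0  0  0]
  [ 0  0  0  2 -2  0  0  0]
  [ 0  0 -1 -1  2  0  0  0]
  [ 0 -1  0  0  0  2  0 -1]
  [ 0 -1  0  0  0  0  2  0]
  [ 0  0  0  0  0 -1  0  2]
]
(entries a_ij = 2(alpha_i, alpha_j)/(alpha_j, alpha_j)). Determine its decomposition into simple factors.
The diagram associated to this matrix has two connected components: the simple roots {alpha_1, alpha_3, alpha_4, alpha_5} form a chain of 4 nodes with a double edge at one end; the terminal node there is the unique long simple root (C_4), and {alpha_2, alpha_6, alpha_7, alpha_8} form a chain of 4 nodes with a double edge between the middle two (F_4). A semisimple Lie algebra decomposes uniquely as the direct sum of simple ideals, one per connected component of its Dynkin diagram, so g ≅ C_4 ⊕ F_4 (dimension 36 + 52 = 88).

C4 + F4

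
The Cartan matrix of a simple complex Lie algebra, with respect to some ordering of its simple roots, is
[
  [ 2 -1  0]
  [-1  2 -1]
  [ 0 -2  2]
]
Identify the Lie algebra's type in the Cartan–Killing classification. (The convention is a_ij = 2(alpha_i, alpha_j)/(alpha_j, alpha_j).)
C_3

The matrix has rank 3 with 2's on the diagonal. Reading the off-diagonal entries as Dynkin edges (a single edge where a_ij = a_ji = -1; a double or triple edge where a_ij * a_ji = 2 or 3), the diagram is a chain of 3 nodes with a double edge at one end; the terminal node there is the unique long simple root (C_3). One simple-root ordering that puts it in standard form is (alpha_1, alpha_2, alpha_3). So the algebra is type C_3, i.e. sp(6).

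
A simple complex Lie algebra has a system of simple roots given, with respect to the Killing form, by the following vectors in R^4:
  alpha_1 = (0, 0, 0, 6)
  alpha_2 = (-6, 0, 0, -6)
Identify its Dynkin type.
B2

Compute the Cartan integers a_ij = 2(alpha_i, alpha_j)/(alpha_j, alpha_j); the resulting 2x2 Cartan matrix is
[[2, -1], [-2, 2]].
The roots have two lengths (squared-length ratio 2:1); the short ones are alpha_{1}. The associated Dynkin diagram is a chain of 2 nodes with a double edge at one end; the terminal node there is the unique short simple root (B_2), so the type is B_2 (the algebra so(5)).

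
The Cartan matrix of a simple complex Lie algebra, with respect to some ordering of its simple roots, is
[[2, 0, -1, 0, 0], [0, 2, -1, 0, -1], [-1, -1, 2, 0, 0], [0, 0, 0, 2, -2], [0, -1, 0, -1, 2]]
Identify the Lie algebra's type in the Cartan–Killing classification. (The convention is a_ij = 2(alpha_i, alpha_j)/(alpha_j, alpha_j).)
C_5

The matrix has rank 5 with 2's on the diagonal. Reading the off-diagonal entries as Dynkin edges (a single edge where a_ij = a_ji = -1; a double or triple edge where a_ij * a_ji = 2 or 3), the diagram is a chain of 5 nodes with a double edge at one end; the terminal node there is the unique long simple root (C_5). One simple-root ordering that puts it in standard form is (alpha_1, alpha_3, alpha_2, alpha_5, alpha_4). So the algebra is type C_5, i.e. sp(10).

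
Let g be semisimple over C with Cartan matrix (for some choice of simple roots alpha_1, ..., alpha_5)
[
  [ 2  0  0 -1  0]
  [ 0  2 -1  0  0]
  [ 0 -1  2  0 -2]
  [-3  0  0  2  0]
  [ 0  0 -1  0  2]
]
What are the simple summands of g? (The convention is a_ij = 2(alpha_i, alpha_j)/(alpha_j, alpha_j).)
The diagram associated to this matrix has two connected components: the simple roots {alpha_2, alpha_3, alpha_5} form a chain of 3 nodes with a double edge at one end; the terminal node there is the unique short simple root (B_3), and {alpha_1, alpha_4} form two nodes joined by a triple edge (G_2). A semisimple Lie algebra decomposes uniquely as the direct sum of simple ideals, one per connected component of its Dynkin diagram, so g ≅ B_3 ⊕ G_2 (dimension 21 + 14 = 35).

type B_3 + type G_2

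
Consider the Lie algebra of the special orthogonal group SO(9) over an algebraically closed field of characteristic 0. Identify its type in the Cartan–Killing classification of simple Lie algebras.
This is so(9) with 9 odd, which has dimension 9(9-1)/2 = 36 and rank (9-1)/2 = 4. In the classification of classical Lie algebras, the orthogonal algebra so(2n+1) in an odd number of variables has type B_n; here n = 4, so the Dynkin diagram is a chain of 4 nodes with a double edge at one end; the terminal node there is the unique short simple root (B_4). Hence the type is B_4.

B4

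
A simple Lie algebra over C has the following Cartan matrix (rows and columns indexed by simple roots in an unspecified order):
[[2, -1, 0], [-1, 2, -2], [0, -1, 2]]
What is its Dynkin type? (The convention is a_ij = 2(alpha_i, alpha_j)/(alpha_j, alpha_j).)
B_3

The matrix has rank 3 with 2's on the diagonal. Reading the off-diagonal entries as Dynkin edges (a single edge where a_ij = a_ji = -1; a double or triple edge where a_ij * a_ji = 2 or 3), the diagram is a chain of 3 nodes with a double edge at one end; the terminal node there is the unique short simple root (B_3). One simple-root ordering that puts it in standard form is (alpha_1, alpha_2, alpha_3). So the algebra is type B_3, i.e. so(7).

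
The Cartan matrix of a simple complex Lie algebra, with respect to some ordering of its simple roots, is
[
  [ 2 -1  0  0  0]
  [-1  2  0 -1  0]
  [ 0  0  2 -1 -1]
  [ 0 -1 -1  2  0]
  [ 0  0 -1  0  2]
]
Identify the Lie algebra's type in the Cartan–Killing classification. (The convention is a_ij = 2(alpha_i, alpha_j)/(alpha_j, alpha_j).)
A_5

The matrix has rank 5 with 2's on the diagonal. Reading the off-diagonal entries as Dynkin edges (a single edge where a_ij = a_ji = -1; a double or triple edge where a_ij * a_ji = 2 or 3), the diagram is a chain of 5 nodes with single edges (A_5). One simple-root ordering that puts it in standard form is (alpha_1, alpha_2, alpha_4, alpha_3, alpha_5). So the algebra is type A_5, i.e. sl(6).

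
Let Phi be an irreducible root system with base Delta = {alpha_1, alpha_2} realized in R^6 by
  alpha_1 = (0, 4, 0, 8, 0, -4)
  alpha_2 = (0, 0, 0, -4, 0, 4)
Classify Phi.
G_2

Compute the Cartan integers a_ij = 2(alpha_i, alpha_j)/(alpha_j, alpha_j); the resulting 2x2 Cartan matrix is
[[2, -3], [-1, 2]].
The roots have two lengths (squared-length ratio 3:1); the short ones are alpha_{2}. The associated Dynkin diagram is two nodes joined by a triple edge (G_2), so the type is G_2.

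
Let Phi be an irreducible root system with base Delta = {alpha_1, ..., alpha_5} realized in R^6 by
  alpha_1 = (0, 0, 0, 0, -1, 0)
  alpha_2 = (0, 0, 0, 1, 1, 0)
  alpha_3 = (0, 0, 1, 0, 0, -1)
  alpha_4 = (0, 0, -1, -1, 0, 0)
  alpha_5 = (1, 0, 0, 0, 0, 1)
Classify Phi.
type B_5

Compute the Cartan integers a_ij = 2(alpha_i, alpha_j)/(alpha_j, alpha_j); the resulting 5x5 Cartan matrix is
[[2, -1, 0, 0, 0], [-2, 2, 0, -1, 0], [0, 0, 2, -1, -1], [0, -1, -1, 2, 0], [0, 0, -1, 0, 2]].
The roots have two lengths (squared-length ratio 2:1); the short ones are alpha_{1}. The associated Dynkin diagram is a chain of 5 nodes with a double edge at one end; the terminal node there is the unique short simple root (B_5), so the type is B_5 (the algebra so(11)).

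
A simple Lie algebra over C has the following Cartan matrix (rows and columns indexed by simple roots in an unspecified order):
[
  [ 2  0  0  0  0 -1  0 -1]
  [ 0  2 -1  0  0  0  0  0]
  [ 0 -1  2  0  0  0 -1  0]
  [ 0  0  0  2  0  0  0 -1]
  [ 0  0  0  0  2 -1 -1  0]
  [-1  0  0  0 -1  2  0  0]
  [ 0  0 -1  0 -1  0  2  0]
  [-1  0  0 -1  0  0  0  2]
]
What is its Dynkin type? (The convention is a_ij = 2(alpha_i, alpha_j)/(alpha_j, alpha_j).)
The matrix has rank 8 with 2's on the diagonal. Reading the off-diagonal entries as Dynkin edges (a single edge where a_ij = a_ji = -1; a double or triple edge where a_ij * a_ji = 2 or 3), the diagram is a chain of 8 nodes with single edges (A_8). One simple-root ordering that puts it in standard form is (alpha_2, alpha_3, alpha_7, alpha_5, alpha_6, alpha_1, alpha_8, alpha_4). So the algebra is type A_8, i.e. sl(9).

A_8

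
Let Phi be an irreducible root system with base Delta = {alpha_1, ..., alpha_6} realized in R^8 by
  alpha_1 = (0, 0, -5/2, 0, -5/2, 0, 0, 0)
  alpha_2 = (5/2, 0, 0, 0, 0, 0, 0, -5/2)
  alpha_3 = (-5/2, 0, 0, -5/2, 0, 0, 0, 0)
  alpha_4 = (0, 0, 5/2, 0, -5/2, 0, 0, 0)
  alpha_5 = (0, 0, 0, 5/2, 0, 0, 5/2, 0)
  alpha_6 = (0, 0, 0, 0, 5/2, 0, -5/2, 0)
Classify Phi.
D_6

Compute the Cartan integers a_ij = 2(alpha_i, alpha_j)/(alpha_j, alpha_j); the resulting 6x6 Cartan matrix is
[[2, 0, 0, 0, 0, -1], [0, 2, -1, 0, 0, 0], [0, -1, 2, 0, -1, 0], [0, 0, 0, 2, 0, -1], [0, 0, -1, 0, 2, -1], [-1, 0, 0, -1, -1, 2]].
All simple roots have the same length, so the diagram is simply laced. The associated Dynkin diagram is a chain of 4 nodes with a fork of two nodes at one end (D_6), so the type is D_6 (the algebra so(12)).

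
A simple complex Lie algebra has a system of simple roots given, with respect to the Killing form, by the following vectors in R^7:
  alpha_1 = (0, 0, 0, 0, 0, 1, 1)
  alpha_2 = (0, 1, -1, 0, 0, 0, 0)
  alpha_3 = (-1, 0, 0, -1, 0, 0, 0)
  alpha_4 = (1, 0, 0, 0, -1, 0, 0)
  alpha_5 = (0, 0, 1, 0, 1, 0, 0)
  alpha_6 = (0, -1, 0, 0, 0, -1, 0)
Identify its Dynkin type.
Compute the Cartan integers a_ij = 2(alpha_i, alpha_j)/(alpha_j, alpha_j); the resulting 6x6 Cartan matrix is
[[2, 0, 0, 0, 0, -1], [0, 2, 0, 0, -1, -1], [0, 0, 2, -1, 0, 0], [0, 0, -1, 2, -1, 0], [0, -1, 0, -1, 2, 0], [-1, -1, 0, 0, 0, 2]].
All simple roots have the same length, so the diagram is simply laced. The associated Dynkin diagram is a chain of 6 nodes with single edges (A_6), so the type is A_6 (the algebra sl(7)).

A_6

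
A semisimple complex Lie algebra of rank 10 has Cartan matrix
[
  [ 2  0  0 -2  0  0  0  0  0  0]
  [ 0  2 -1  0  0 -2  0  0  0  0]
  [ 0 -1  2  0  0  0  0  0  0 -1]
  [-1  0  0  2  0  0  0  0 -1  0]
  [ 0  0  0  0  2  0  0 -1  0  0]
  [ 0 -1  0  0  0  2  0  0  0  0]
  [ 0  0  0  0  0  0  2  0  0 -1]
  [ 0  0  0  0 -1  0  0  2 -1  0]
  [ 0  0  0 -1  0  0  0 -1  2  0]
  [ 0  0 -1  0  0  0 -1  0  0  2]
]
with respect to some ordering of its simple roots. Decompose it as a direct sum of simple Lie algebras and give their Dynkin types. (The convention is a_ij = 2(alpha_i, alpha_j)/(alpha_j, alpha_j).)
B_5 + C_5

The diagram associated to this matrix has two connected components: the simple roots {alpha_2, alpha_3, alpha_6, alpha_7, alpha_10} form a chain of 5 nodes with a double edge at one end; the terminal node there is the unique short simple root (B_5), and {alpha_1, alpha_4, alpha_5, alpha_8, alpha_9} form a chain of 5 nodes with a double edge at one end; the terminal node there is the unique long simple root (C_5). A semisimple Lie algebra decomposes uniquely as the direct sum of simple ideals, one per connected component of its Dynkin diagram, so g ≅ B_5 ⊕ C_5 (dimension 55 + 55 = 110).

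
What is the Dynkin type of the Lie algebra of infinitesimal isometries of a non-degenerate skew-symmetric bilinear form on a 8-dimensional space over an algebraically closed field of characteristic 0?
This is sp(8), which has dimension 8(8+1)/2 = 36 and rank 8/2 = 4. In the classification of classical Lie algebras, the symplectic algebra sp(2n) has type C_n; here n = 4, so the Dynkin diagram is a chain of 4 nodes with a double edge at one end; the terminal node there is the unique long simple root (C_4). Hence the type is C_4.

C_4 (sp(8))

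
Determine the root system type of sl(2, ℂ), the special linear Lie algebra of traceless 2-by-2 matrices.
This is sl(2), which has dimension 2^2 - 1 = 3 and rank 2 - 1 = 1 (a Cartan subalgebra is the diagonal traceless matrices). In the classification of classical Lie algebras, the special linear algebra sl(n+1) has type A_n; here n = 1, so the Dynkin diagram is a chain of 1 nodes with single edges (A_1). Hence the type is A_1.

A_1 (sl(2))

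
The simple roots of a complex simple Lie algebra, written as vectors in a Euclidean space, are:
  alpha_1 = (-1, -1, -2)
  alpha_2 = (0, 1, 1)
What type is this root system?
Compute the Cartan integers a_ij = 2(alpha_i, alpha_j)/(alpha_j, alpha_j); the resulting 2x2 Cartan matrix is
[[2, -3], [-1, 2]].
The roots have two lengths (squared-length ratio 3:1); the short ones are alpha_{2}. The associated Dynkin diagram is two nodes joined by a triple edge (G_2), so the type is G_2.

type G_2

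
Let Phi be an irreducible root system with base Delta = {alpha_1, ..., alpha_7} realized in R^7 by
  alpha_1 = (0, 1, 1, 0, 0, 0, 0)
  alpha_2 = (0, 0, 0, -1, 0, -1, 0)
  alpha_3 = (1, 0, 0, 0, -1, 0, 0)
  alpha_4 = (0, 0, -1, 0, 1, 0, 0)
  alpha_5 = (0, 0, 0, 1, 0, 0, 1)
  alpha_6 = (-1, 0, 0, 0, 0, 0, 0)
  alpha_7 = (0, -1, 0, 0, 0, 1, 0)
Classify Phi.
Compute the Cartan integers a_ij = 2(alpha_i, alpha_j)/(alpha_j, alpha_j); the resulting 7x7 Cartan matrix is
[[2, 0, 0, -1, 0, 0, -1], [0, 2, 0, 0, -1, 0, -1], [0, 0, 2, -1, 0, -2, 0], [-1, 0, -1, 2, 0, 0, 0], [0, -1, 0, 0, 2, 0, 0], [0, 0, -1, 0, 0, 2, 0], [-1, -1, 0, 0, 0, 0, 2]].
The roots have two lengths (squared-length ratio 2:1); the short ones are alpha_{6}. The associated Dynkin diagram is a chain of 7 nodes with a double edge at one end; the terminal node there is the unique short simple root (B_7), so the type is B_7 (the algebra so(15)).

B7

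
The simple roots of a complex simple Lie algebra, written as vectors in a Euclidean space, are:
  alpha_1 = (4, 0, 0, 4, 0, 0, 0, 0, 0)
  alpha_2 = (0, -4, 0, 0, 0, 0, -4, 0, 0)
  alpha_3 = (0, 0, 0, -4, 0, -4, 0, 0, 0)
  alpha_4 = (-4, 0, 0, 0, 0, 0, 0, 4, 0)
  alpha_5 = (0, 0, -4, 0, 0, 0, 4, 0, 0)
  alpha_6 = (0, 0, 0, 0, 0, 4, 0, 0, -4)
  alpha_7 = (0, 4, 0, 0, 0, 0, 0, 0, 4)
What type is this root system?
Compute the Cartan integers a_ij = 2(alpha_i, alpha_j)/(alpha_j, alpha_j); the resulting 7x7 Cartan matrix is
[[2, 0, -1, -1, 0, 0, 0], [0, 2, 0, 0, -1, 0, -1], [-1, 0, 2, 0, 0, -1, 0], [-1, 0, 0, 2, 0, 0, 0], [0, -1, 0, 0, 2, 0, 0], [0, 0, -1, 0, 0, 2, -1], [0, -1, 0, 0, 0, -1, 2]].
All simple roots have the same length, so the diagram is simply laced. The associated Dynkin diagram is a chain of 7 nodes with single edges (A_7), so the type is A_7 (the algebra sl(8)).

A_7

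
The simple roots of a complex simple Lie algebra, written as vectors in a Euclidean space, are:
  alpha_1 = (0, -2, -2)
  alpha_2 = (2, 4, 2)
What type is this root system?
Compute the Cartan integers a_ij = 2(alpha_i, alpha_j)/(alpha_j, alpha_j); the resulting 2x2 Cartan matrix is
[[2, -1], [-3, 2]].
The roots have two lengths (squared-length ratio 3:1); the short ones are alpha_{1}. The associated Dynkin diagram is two nodes joined by a triple edge (G_2), so the type is G_2.

G_2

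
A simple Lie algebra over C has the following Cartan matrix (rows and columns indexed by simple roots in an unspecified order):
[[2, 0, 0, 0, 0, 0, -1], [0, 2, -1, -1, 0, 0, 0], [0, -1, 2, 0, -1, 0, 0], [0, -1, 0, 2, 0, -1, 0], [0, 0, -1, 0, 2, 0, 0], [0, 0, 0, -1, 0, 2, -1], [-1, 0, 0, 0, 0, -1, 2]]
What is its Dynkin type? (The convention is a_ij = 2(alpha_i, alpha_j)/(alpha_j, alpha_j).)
type A_7

The matrix has rank 7 with 2's on the diagonal. Reading the off-diagonal entries as Dynkin edges (a single edge where a_ij = a_ji = -1; a double or triple edge where a_ij * a_ji = 2 or 3), the diagram is a chain of 7 nodes with single edges (A_7). One simple-root ordering that puts it in standard form is (alpha_1, alpha_7, alpha_6, alpha_4, alpha_2, alpha_3, alpha_5). So the algebra is type A_7, i.e. sl(8).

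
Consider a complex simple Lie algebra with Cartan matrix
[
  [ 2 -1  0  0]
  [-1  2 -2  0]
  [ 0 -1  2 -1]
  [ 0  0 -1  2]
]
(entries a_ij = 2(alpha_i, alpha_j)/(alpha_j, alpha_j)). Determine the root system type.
The matrix has rank 4 with 2's on the diagonal. Reading the off-diagonal entries as Dynkin edges (a single edge where a_ij = a_ji = -1; a double or triple edge where a_ij * a_ji = 2 or 3), the diagram is a chain of 4 nodes with a double edge between the middle two (F_4). One simple-root ordering that puts it in standard form is (alpha_1, alpha_2, alpha_3, alpha_4). So the algebra is type F_4.

F4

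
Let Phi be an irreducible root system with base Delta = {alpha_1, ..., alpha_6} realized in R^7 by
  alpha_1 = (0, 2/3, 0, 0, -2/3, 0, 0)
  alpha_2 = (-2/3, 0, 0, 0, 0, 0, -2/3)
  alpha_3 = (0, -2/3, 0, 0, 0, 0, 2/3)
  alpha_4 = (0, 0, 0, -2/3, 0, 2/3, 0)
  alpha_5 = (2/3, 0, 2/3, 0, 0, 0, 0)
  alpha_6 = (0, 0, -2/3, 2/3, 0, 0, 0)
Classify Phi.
Compute the Cartan integers a_ij = 2(alpha_i, alpha_j)/(alpha_j, alpha_j); the resulting 6x6 Cartan matrix is
[[2, 0, -1, 0, 0, 0], [0, 2, -1, 0, -1, 0], [-1, -1, 2, 0, 0, 0], [0, 0, 0, 2, 0, -1], [0, -1, 0, 0, 2, -1], [0, 0, 0, -1, -1, 2]].
All simple roots have the same length, so the diagram is simply laced. The associated Dynkin diagram is a chain of 6 nodes with single edges (A_6), so the type is A_6 (the algebra sl(7)).

A_6 (sl(7))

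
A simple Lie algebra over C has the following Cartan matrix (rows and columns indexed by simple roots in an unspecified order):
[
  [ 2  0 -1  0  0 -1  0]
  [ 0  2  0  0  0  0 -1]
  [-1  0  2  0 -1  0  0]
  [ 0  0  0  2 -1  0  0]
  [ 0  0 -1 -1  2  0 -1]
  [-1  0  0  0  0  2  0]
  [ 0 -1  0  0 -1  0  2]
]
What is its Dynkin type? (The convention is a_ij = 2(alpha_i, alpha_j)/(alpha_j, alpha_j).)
The matrix has rank 7 with 2's on the diagonal. Reading the off-diagonal entries as Dynkin edges (a single edge where a_ij = a_ji = -1; a double or triple edge where a_ij * a_ji = 2 or 3), the diagram is a chain of 6 nodes with one extra node attached to the third node from one end (E_7). One simple-root ordering that puts it in standard form is (alpha_2, alpha_4, alpha_7, alpha_5, alpha_3, alpha_1, alpha_6). So the algebra is type E_7.

E7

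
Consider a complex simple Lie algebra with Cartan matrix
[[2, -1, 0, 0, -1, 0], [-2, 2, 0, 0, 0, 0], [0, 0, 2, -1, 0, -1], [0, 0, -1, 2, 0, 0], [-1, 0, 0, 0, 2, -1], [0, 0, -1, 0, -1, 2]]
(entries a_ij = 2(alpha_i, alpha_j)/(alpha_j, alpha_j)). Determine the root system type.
C_6 (sp(12))

The matrix has rank 6 with 2's on the diagonal. Reading the off-diagonal entries as Dynkin edges (a single edge where a_ij = a_ji = -1; a double or triple edge where a_ij * a_ji = 2 or 3), the diagram is a chain of 6 nodes with a double edge at one end; the terminal node there is the unique long simple root (C_6). One simple-root ordering that puts it in standard form is (alpha_4, alpha_3, alpha_6, alpha_5, alpha_1, alpha_2). So the algebra is type C_6, i.e. sp(12).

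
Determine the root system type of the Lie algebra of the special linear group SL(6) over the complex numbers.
A_5 (sl(6))

This is sl(6), which has dimension 6^2 - 1 = 35 and rank 6 - 1 = 5 (a Cartan subalgebra is the diagonal traceless matrices). In the classification of classical Lie algebras, the special linear algebra sl(n+1) has type A_n; here n = 5, so the Dynkin diagram is a chain of 5 nodes with single edges (A_5). Hence the type is A_5.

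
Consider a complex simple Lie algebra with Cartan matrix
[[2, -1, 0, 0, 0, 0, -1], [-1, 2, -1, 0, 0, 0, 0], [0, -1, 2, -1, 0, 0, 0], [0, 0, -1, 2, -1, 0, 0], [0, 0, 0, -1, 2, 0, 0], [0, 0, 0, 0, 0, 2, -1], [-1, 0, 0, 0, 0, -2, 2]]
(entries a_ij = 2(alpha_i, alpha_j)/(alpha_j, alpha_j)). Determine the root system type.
B_7 (so(15))

The matrix has rank 7 with 2's on the diagonal. Reading the off-diagonal entries as Dynkin edges (a single edge where a_ij = a_ji = -1; a double or triple edge where a_ij * a_ji = 2 or 3), the diagram is a chain of 7 nodes with a double edge at one end; the terminal node there is the unique short simple root (B_7). One simple-root ordering that puts it in standard form is (alpha_5, alpha_4, alpha_3, alpha_2, alpha_1, alpha_7, alpha_6). So the algebra is type B_7, i.e. so(15).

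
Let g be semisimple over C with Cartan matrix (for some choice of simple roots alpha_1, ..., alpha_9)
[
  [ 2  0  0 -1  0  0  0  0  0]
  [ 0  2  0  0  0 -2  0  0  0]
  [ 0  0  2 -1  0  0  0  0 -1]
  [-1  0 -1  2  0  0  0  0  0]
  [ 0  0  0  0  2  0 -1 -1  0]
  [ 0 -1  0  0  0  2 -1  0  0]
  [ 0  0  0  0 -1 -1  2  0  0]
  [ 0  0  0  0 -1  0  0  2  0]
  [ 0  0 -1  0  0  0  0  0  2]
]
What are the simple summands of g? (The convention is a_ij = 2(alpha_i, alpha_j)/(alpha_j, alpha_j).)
A_4 + C_5

The diagram associated to this matrix has two connected components: the simple roots {alpha_1, alpha_3, alpha_4, alpha_9} form a chain of 4 nodes with single edges (A_4), and {alpha_2, alpha_5, alpha_6, alpha_7, alpha_8} form a chain of 5 nodes with a double edge at one end; the terminal node there is the unique long simple root (C_5). A semisimple Lie algebra decomposes uniquely as the direct sum of simple ideals, one per connected component of its Dynkin diagram, so g ≅ A_4 ⊕ C_5 (dimension 24 + 55 = 79).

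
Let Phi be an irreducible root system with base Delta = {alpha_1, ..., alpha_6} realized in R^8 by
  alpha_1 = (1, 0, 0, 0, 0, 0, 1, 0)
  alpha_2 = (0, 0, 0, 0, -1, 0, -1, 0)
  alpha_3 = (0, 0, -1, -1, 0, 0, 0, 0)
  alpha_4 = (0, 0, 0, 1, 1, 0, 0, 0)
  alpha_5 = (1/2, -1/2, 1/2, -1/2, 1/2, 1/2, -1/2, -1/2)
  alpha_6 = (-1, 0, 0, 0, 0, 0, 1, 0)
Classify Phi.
E6

Compute the Cartan integers a_ij = 2(alpha_i, alpha_j)/(alpha_j, alpha_j); the resulting 6x6 Cartan matrix is
[[2, -1, 0, 0, 0, 0], [-1, 2, 0, -1, 0, -1], [0, 0, 2, -1, 0, 0], [0, -1, -1, 2, 0, 0], [0, 0, 0, 0, 2, -1], [0, -1, 0, 0, -1, 2]].
All simple roots have the same length, so the diagram is simply laced. The associated Dynkin diagram is a chain of 5 nodes with one extra node attached to the third node from one end (E_6), so the type is E_6.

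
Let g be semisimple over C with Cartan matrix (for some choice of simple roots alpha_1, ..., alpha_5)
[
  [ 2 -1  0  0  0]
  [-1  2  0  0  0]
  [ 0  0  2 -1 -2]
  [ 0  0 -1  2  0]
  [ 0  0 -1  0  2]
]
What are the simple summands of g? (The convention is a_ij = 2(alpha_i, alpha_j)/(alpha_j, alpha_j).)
The diagram associated to this matrix has two connected components: the simple roots {alpha_1, alpha_2} form a chain of 2 nodes with single edges (A_2), and {alpha_3, alpha_4, alpha_5} form a chain of 3 nodes with a double edge at one end; the terminal node there is the unique short simple root (B_3). A semisimple Lie algebra decomposes uniquely as the direct sum of simple ideals, one per connected component of its Dynkin diagram, so g ≅ A_2 ⊕ B_3 (dimension 8 + 21 = 29).

type A_2 ⊕ type B_3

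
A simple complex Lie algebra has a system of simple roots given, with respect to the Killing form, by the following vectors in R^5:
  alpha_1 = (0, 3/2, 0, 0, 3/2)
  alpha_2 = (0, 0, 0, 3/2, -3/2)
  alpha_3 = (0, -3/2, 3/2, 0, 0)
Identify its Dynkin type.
Compute the Cartan integers a_ij = 2(alpha_i, alpha_j)/(alpha_j, alpha_j); the resulting 3x3 Cartan matrix is
[[2, -1, -1], [-1, 2, 0], [-1, 0, 2]].
All simple roots have the same length, so the diagram is simply laced. The associated Dynkin diagram is a chain of 3 nodes with single edges (A_3), so the type is A_3 (the algebra sl(4)).

A3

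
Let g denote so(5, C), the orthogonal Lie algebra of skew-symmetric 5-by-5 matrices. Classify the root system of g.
This is so(5) with 5 odd, which has dimension 5(5-1)/2 = 10 and rank (5-1)/2 = 2. In the classification of classical Lie algebras, the orthogonal algebra so(2n+1) in an odd number of variables has type B_n; here n = 2, so the Dynkin diagram is a chain of 2 nodes with a double edge at one end; the terminal node there is the unique short simple root (B_2). Hence the type is B_2.

B_2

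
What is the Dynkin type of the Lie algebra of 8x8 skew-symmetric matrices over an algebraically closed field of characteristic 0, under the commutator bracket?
This is so(8) with 8 even, which has dimension 8(8-1)/2 = 28 and rank 8/2 = 4. In the classification of classical Lie algebras, the orthogonal algebra so(2n) in an even number of variables has type D_n; here n = 4, so the Dynkin diagram is a chain of 2 nodes with a fork of two nodes at one end (D_4). Hence the type is D_4.

type D_4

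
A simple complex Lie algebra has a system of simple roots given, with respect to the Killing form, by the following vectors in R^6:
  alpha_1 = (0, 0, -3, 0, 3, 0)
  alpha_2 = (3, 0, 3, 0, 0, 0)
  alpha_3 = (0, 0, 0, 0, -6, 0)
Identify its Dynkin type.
Compute the Cartan integers a_ij = 2(alpha_i, alpha_j)/(alpha_j, alpha_j); the resulting 3x3 Cartan matrix is
[[2, -1, -1], [-1, 2, 0], [-2, 0, 2]].
The roots have two lengths (squared-length ratio 2:1); the short ones are alpha_{1,2}. The associated Dynkin diagram is a chain of 3 nodes with a double edge at one end; the terminal node there is the unique long simple root (C_3), so the type is C_3 (the algebra sp(6)).

C_3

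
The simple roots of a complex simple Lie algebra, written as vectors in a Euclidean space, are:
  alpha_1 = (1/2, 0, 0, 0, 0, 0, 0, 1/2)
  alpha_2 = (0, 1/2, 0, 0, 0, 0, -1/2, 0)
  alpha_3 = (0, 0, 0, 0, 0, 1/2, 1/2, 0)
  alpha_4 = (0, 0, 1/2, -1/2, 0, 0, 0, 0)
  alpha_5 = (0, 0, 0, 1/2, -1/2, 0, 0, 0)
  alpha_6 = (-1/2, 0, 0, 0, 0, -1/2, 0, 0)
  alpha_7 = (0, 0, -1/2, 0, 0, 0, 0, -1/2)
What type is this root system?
Compute the Cartan integers a_ij = 2(alpha_i, alpha_j)/(alpha_j, alpha_j); the resulting 7x7 Cartan matrix is
[[2, 0, 0, 0, 0, -1, -1], [0, 2, -1, 0, 0, 0, 0], [0, -1, 2, 0, 0, -1, 0], [0, 0, 0, 2, -1, 0, -1], [0, 0, 0, -1, 2, 0, 0], [-1, 0, -1, 0, 0, 2, 0], [-1, 0, 0, -1, 0, 0, 2]].
All simple roots have the same length, so the diagram is simply laced. The associated Dynkin diagram is a chain of 7 nodes with single edges (A_7), so the type is A_7 (the algebra sl(8)).

A_7 (sl(8))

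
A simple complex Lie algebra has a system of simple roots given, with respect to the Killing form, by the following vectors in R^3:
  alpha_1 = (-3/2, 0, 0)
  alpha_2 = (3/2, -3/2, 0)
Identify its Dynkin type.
B_2 (so(5))

Compute the Cartan integers a_ij = 2(alpha_i, alpha_j)/(alpha_j, alpha_j); the resulting 2x2 Cartan matrix is
[[2, -1], [-2, 2]].
The roots have two lengths (squared-length ratio 2:1); the short ones are alpha_{1}. The associated Dynkin diagram is a chain of 2 nodes with a double edge at one end; the terminal node there is the unique short simple root (B_2), so the type is B_2 (the algebra so(5)).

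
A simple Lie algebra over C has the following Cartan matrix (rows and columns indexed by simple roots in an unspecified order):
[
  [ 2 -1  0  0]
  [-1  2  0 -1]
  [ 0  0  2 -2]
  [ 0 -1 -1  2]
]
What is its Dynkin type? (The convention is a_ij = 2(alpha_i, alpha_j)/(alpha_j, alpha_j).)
C4

The matrix has rank 4 with 2's on the diagonal. Reading the off-diagonal entries as Dynkin edges (a single edge where a_ij = a_ji = -1; a double or triple edge where a_ij * a_ji = 2 or 3), the diagram is a chain of 4 nodes with a double edge at one end; the terminal node there is the unique long simple root (C_4). One simple-root ordering that puts it in standard form is (alpha_1, alpha_2, alpha_4, alpha_3). So the algebra is type C_4, i.e. sp(8).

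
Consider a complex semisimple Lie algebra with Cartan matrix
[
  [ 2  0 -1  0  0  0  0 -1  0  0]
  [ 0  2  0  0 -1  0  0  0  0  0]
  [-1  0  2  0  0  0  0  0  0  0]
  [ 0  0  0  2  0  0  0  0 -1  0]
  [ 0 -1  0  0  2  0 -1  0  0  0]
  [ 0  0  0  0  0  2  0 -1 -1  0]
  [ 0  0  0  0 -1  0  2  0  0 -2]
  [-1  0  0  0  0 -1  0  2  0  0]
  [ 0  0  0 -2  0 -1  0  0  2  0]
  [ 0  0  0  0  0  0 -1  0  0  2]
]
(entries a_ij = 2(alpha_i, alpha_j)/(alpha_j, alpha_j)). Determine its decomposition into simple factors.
The diagram associated to this matrix has two connected components: the simple roots {alpha_2, alpha_5, alpha_7, alpha_10} form a chain of 4 nodes with a double edge at one end; the terminal node there is the unique short simple root (B_4), and {alpha_1, alpha_3, alpha_4, alpha_6, alpha_8, alpha_9} form a chain of 6 nodes with a double edge at one end; the terminal node there is the unique short simple root (B_6). A semisimple Lie algebra decomposes uniquely as the direct sum of simple ideals, one per connected component of its Dynkin diagram, so g ≅ B_4 ⊕ B_6 (dimension 36 + 78 = 114).

type B_4 ⊕ type B_6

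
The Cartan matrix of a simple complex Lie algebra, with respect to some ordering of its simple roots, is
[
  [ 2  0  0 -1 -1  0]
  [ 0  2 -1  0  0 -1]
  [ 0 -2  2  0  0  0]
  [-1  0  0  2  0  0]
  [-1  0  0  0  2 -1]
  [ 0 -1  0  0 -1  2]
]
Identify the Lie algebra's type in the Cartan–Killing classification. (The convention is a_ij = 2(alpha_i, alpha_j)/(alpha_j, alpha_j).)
type C_6

The matrix has rank 6 with 2's on the diagonal. Reading the off-diagonal entries as Dynkin edges (a single edge where a_ij = a_ji = -1; a double or triple edge where a_ij * a_ji = 2 or 3), the diagram is a chain of 6 nodes with a double edge at one end; the terminal node there is the unique long simple root (C_6). One simple-root ordering that puts it in standard form is (alpha_4, alpha_1, alpha_5, alpha_6, alpha_2, alpha_3). So the algebra is type C_6, i.e. sp(12).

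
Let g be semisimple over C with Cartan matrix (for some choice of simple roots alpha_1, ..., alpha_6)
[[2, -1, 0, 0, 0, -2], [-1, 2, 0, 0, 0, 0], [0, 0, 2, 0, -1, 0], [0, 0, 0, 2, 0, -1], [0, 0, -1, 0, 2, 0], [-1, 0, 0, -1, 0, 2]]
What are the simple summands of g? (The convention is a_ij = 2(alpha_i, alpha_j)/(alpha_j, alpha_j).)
The diagram associated to this matrix has two connected components: the simple roots {alpha_3, alpha_5} form a chain of 2 nodes with single edges (A_2), and {alpha_1, alpha_2, alpha_4, alpha_6} form a chain of 4 nodes with a double edge between the middle two (F_4). A semisimple Lie algebra decomposes uniquely as the direct sum of simple ideals, one per connected component of its Dynkin diagram, so g ≅ A_2 ⊕ F_4 (dimension 8 + 52 = 60).

A_2 (sl(3)) ⊕ F_4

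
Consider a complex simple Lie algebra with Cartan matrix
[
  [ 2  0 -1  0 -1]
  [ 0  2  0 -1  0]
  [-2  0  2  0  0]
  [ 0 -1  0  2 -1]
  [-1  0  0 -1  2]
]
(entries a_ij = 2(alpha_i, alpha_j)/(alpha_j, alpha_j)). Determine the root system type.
C_5

The matrix has rank 5 with 2's on the diagonal. Reading the off-diagonal entries as Dynkin edges (a single edge where a_ij = a_ji = -1; a double or triple edge where a_ij * a_ji = 2 or 3), the diagram is a chain of 5 nodes with a double edge at one end; the terminal node there is the unique long simple root (C_5). One simple-root ordering that puts it in standard form is (alpha_2, alpha_4, alpha_5, alpha_1, alpha_3). So the algebra is type C_5, i.e. sp(10).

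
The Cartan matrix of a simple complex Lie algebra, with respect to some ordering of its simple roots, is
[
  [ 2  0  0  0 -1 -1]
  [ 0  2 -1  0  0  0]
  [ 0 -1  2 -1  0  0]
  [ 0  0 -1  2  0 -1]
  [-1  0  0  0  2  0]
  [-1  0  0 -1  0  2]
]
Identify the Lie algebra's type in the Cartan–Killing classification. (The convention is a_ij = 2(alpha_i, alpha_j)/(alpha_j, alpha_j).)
A_6

The matrix has rank 6 with 2's on the diagonal. Reading the off-diagonal entries as Dynkin edges (a single edge where a_ij = a_ji = -1; a double or triple edge where a_ij * a_ji = 2 or 3), the diagram is a chain of 6 nodes with single edges (A_6). One simple-root ordering that puts it in standard form is (alpha_5, alpha_1, alpha_6, alpha_4, alpha_3, alpha_2). So the algebra is type A_6, i.e. sl(7).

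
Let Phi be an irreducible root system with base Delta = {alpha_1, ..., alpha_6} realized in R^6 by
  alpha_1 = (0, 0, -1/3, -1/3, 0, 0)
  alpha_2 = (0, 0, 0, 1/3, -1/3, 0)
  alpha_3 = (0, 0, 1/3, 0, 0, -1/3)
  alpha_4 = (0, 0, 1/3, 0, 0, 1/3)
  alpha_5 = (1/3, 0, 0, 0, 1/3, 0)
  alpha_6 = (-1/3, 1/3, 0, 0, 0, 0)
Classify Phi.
Compute the Cartan integers a_ij = 2(alpha_i, alpha_j)/(alpha_j, alpha_j); the resulting 6x6 Cartan matrix is
[[2, -1, -1, -1, 0, 0], [-1, 2, 0, 0, -1, 0], [-1, 0, 2, 0, 0, 0], [-1, 0, 0, 2, 0, 0], [0, -1, 0, 0, 2, -1], [0, 0, 0, 0, -1, 2]].
All simple roots have the same length, so the diagram is simply laced. The associated Dynkin diagram is a chain of 4 nodes with a fork of two nodes at one end (D_6), so the type is D_6 (the algebra so(12)).

D6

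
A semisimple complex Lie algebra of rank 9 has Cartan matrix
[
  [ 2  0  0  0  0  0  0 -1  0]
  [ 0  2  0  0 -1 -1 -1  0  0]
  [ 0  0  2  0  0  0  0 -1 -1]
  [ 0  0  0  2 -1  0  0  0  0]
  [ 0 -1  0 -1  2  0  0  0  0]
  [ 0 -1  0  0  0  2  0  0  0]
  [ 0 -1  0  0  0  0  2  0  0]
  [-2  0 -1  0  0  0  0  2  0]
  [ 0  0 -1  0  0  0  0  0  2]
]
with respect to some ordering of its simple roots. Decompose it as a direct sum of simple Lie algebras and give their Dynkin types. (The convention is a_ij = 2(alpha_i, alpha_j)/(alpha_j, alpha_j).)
B4 ⊕ D5

The diagram associated to this matrix has two connected components: the simple roots {alpha_1, alpha_3, alpha_8, alpha_9} form a chain of 4 nodes with a double edge at one end; the terminal node there is the unique short simple root (B_4), and {alpha_2, alpha_4, alpha_5, alpha_6, alpha_7} form a chain of 3 nodes with a fork of two nodes at one end (D_5). A semisimple Lie algebra decomposes uniquely as the direct sum of simple ideals, one per connected component of its Dynkin diagram, so g ≅ B_4 ⊕ D_5 (dimension 36 + 45 = 81).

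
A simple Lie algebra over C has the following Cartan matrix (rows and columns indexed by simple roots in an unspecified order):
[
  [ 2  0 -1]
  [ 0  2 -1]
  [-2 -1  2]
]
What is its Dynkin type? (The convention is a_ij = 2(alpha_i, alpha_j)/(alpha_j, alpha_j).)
B3

The matrix has rank 3 with 2's on the diagonal. Reading the off-diagonal entries as Dynkin edges (a single edge where a_ij = a_ji = -1; a double or triple edge where a_ij * a_ji = 2 or 3), the diagram is a chain of 3 nodes with a double edge at one end; the terminal node there is the unique short simple root (B_3). One simple-root ordering that puts it in standard form is (alpha_2, alpha_3, alpha_1). So the algebra is type B_3, i.e. so(7).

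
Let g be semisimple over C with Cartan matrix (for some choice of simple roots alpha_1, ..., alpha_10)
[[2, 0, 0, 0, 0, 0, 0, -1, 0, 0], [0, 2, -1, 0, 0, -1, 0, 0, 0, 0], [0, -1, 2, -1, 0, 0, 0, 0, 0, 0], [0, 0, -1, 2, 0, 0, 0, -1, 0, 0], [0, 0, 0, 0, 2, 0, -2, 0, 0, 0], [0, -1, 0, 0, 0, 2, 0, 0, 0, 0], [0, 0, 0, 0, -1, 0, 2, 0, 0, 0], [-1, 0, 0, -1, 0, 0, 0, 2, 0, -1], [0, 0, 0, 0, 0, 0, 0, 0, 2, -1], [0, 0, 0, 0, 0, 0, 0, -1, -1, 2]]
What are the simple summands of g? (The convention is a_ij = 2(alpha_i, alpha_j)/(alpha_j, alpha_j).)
B_2 + E_8

The diagram associated to this matrix has two connected components: the simple roots {alpha_5, alpha_7} form a chain of 2 nodes with a double edge at one end; the terminal node there is the unique short simple root (B_2), and {alpha_1, alpha_2, alpha_3, alpha_4, alpha_6, alpha_8, alpha_9, alpha_10} form a chain of 7 nodes with one extra node attached to the third node from one end (E_8). A semisimple Lie algebra decomposes uniquely as the direct sum of simple ideals, one per connected component of its Dynkin diagram, so g ≅ B_2 ⊕ E_8 (dimension 10 + 248 = 258).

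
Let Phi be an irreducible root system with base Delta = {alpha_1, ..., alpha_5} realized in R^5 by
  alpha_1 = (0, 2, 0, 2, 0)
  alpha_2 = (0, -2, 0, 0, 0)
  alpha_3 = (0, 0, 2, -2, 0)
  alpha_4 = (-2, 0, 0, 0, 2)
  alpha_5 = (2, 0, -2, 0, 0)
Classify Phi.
B_5 (so(11))

Compute the Cartan integers a_ij = 2(alpha_i, alpha_j)/(alpha_j, alpha_j); the resulting 5x5 Cartan matrix is
[[2, -2, -1, 0, 0], [-1, 2, 0, 0, 0], [-1, 0, 2, 0, -1], [0, 0, 0, 2, -1], [0, 0, -1, -1, 2]].
The roots have two lengths (squared-length ratio 2:1); the short ones are alpha_{2}. The associated Dynkin diagram is a chain of 5 nodes with a double edge at one end; the terminal node there is the unique short simple root (B_5), so the type is B_5 (the algebra so(11)).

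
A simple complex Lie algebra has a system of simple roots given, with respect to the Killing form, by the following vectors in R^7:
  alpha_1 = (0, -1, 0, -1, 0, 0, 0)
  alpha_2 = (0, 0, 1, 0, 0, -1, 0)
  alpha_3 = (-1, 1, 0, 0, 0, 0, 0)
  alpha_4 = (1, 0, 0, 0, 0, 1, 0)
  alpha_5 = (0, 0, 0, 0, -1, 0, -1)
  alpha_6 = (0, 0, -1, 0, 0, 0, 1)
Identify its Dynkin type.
Compute the Cartan integers a_ij = 2(alpha_i, alpha_j)/(alpha_j, alpha_j); the resulting 6x6 Cartan matrix is
[[2, 0, -1, 0, 0, 0], [0, 2, 0, -1, 0, -1], [-1, 0, 2, -1, 0, 0], [0, -1, -1, 2, 0, 0], [0, 0, 0, 0, 2, -1], [0, -1, 0, 0, -1, 2]].
All simple roots have the same length, so the diagram is simply laced. The associated Dynkin diagram is a chain of 6 nodes with single edges (A_6), so the type is A_6 (the algebra sl(7)).

A_6 (sl(7))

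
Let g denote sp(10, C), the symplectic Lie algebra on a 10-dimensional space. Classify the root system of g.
C_5

This is sp(10), which has dimension 10(10+1)/2 = 55 and rank 10/2 = 5. In the classification of classical Lie algebras, the symplectic algebra sp(2n) has type C_n; here n = 5, so the Dynkin diagram is a chain of 5 nodes with a double edge at one end; the terminal node there is the unique long simple root (C_5). Hence the type is C_5.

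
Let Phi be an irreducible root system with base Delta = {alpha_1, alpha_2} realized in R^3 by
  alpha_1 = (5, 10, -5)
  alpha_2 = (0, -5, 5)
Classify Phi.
G2

Compute the Cartan integers a_ij = 2(alpha_i, alpha_j)/(alpha_j, alpha_j); the resulting 2x2 Cartan matrix is
[[2, -3], [-1, 2]].
The roots have two lengths (squared-length ratio 3:1); the short ones are alpha_{2}. The associated Dynkin diagram is two nodes joined by a triple edge (G_2), so the type is G_2.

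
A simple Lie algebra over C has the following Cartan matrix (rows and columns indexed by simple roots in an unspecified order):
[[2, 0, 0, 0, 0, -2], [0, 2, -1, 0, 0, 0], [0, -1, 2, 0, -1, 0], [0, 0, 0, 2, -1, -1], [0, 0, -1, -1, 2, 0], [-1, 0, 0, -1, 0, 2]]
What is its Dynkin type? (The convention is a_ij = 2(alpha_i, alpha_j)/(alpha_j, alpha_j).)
C_6 (sp(12))

The matrix has rank 6 with 2's on the diagonal. Reading the off-diagonal entries as Dynkin edges (a single edge where a_ij = a_ji = -1; a double or triple edge where a_ij * a_ji = 2 or 3), the diagram is a chain of 6 nodes with a double edge at one end; the terminal node there is the unique long simple root (C_6). One simple-root ordering that puts it in standard form is (alpha_2, alpha_3, alpha_5, alpha_4, alpha_6, alpha_1). So the algebra is type C_6, i.e. sp(12).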